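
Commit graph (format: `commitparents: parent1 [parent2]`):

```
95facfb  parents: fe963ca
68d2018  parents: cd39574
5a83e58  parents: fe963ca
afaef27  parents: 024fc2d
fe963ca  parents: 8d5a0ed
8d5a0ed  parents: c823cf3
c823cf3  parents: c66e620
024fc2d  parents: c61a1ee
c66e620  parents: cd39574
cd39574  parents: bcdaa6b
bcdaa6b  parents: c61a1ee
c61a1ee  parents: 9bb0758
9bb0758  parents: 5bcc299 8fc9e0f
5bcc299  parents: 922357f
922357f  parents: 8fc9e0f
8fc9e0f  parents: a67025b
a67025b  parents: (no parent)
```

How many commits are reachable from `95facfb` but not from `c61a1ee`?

Reachable from 95facfb: {5bcc299, 8d5a0ed, 8fc9e0f, 922357f, 95facfb, 9bb0758, a67025b, bcdaa6b, c61a1ee, c66e620, c823cf3, cd39574, fe963ca}.
Reachable from c61a1ee: {5bcc299, 8fc9e0f, 922357f, 9bb0758, a67025b, c61a1ee}.
In 95facfb's history but not c61a1ee's: {8d5a0ed, 95facfb, bcdaa6b, c66e620, c823cf3, cd39574, fe963ca} — 7 commits.

7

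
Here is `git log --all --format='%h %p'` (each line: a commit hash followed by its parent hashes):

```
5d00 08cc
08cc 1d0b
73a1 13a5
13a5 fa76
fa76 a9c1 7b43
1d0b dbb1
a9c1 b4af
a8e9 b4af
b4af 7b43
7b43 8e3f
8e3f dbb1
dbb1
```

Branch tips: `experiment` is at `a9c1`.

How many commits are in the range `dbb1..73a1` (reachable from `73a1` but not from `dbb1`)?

Reachable from 73a1: {13a5, 73a1, 7b43, 8e3f, a9c1, b4af, dbb1, fa76}.
Reachable from dbb1: {dbb1}.
In 73a1's history but not dbb1's: {13a5, 73a1, 7b43, 8e3f, a9c1, b4af, fa76} — 7 commits.

7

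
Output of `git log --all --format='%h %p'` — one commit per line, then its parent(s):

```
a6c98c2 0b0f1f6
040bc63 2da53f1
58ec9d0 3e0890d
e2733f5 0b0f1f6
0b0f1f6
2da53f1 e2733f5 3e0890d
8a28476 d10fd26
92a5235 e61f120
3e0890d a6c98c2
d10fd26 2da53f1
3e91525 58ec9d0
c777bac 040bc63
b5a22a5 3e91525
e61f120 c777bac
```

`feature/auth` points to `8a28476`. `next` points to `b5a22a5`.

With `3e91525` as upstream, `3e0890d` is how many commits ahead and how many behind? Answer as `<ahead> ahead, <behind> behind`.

0 ahead, 2 behind

Reachable from 3e0890d: {0b0f1f6, 3e0890d, a6c98c2}.
Reachable from 3e91525: {0b0f1f6, 3e0890d, 3e91525, 58ec9d0, a6c98c2}.
Only in 3e0890d's history (ahead): {} — 0.
Only in 3e91525's history (behind): {3e91525, 58ec9d0} — 2.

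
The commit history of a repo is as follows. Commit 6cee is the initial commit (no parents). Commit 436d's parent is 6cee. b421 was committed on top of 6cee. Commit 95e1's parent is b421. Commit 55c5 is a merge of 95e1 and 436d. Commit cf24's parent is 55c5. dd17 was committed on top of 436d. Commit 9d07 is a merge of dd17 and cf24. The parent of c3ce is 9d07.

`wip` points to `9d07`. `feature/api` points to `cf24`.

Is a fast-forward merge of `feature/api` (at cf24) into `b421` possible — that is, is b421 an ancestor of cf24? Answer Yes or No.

A fast-forward from b421 to cf24 is possible iff b421 is an ancestor of cf24.
Ancestors of cf24: {436d, 55c5, 6cee, 95e1, b421, cf24}.
b421 is among them, so fast-forward is possible.

Yes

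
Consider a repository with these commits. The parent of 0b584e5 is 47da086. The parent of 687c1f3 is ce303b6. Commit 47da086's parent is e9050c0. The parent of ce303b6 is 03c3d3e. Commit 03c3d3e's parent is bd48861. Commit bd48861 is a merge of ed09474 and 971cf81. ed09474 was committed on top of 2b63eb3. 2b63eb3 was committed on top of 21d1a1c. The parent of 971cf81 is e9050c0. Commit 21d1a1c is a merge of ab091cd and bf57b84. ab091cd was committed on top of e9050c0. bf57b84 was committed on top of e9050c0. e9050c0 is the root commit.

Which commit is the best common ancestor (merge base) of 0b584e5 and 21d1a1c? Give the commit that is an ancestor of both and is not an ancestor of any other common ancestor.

Ancestors of 0b584e5: {0b584e5, 47da086, e9050c0}.
Ancestors of 21d1a1c: {21d1a1c, ab091cd, bf57b84, e9050c0}.
Common ancestors: {e9050c0}.
The only common ancestor is e9050c0, so it is the merge base.

e9050c0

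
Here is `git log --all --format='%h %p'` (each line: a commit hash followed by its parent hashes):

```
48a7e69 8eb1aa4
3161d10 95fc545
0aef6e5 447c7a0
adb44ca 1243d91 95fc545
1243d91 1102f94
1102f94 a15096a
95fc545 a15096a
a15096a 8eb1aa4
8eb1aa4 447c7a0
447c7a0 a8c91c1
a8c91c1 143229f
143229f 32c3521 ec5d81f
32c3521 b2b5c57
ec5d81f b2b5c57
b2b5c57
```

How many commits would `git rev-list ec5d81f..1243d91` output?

Reachable from 1243d91: {1102f94, 1243d91, 143229f, 32c3521, 447c7a0, 8eb1aa4, a15096a, a8c91c1, b2b5c57, ec5d81f}.
Reachable from ec5d81f: {b2b5c57, ec5d81f}.
In 1243d91's history but not ec5d81f's: {1102f94, 1243d91, 143229f, 32c3521, 447c7a0, 8eb1aa4, a15096a, a8c91c1} — 8 commits.

8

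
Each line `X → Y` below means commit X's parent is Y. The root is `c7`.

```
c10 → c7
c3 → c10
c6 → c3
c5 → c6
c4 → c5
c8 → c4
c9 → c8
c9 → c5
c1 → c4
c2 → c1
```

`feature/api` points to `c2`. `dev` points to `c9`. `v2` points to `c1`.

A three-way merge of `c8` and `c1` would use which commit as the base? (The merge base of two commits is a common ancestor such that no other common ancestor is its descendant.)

c4

Ancestors of c8: {c10, c3, c4, c5, c6, c7, c8}.
Ancestors of c1: {c1, c10, c3, c4, c5, c6, c7}.
Common ancestors: {c10, c3, c4, c5, c6, c7}.
Among these, c4 is not an ancestor of any other common ancestor — it is the merge base.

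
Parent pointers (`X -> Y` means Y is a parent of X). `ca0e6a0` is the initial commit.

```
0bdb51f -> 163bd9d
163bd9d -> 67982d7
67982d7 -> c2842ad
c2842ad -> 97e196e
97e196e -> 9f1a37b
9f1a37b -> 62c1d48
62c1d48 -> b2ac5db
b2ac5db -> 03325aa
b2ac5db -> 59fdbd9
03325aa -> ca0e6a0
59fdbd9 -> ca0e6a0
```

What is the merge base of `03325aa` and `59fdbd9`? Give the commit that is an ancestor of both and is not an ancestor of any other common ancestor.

ca0e6a0

Ancestors of 03325aa: {03325aa, ca0e6a0}.
Ancestors of 59fdbd9: {59fdbd9, ca0e6a0}.
Common ancestors: {ca0e6a0}.
The only common ancestor is ca0e6a0, so it is the merge base.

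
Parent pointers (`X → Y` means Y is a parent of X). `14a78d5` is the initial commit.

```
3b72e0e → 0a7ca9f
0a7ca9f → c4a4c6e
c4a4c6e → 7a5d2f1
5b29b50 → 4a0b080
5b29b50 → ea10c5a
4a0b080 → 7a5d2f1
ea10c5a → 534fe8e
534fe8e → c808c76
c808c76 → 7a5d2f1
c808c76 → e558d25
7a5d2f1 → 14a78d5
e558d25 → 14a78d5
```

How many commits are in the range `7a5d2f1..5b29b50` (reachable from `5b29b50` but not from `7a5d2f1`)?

Reachable from 5b29b50: {14a78d5, 4a0b080, 534fe8e, 5b29b50, 7a5d2f1, c808c76, e558d25, ea10c5a}.
Reachable from 7a5d2f1: {14a78d5, 7a5d2f1}.
In 5b29b50's history but not 7a5d2f1's: {4a0b080, 534fe8e, 5b29b50, c808c76, e558d25, ea10c5a} — 6 commits.

6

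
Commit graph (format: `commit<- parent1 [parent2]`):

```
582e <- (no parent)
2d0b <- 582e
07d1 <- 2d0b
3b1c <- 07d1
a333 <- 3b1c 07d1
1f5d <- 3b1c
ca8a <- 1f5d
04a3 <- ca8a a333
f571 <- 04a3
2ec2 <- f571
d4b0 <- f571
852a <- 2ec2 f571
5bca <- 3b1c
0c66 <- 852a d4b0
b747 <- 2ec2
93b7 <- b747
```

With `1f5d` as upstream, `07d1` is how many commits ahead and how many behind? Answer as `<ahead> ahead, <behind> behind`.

Reachable from 07d1: {07d1, 2d0b, 582e}.
Reachable from 1f5d: {07d1, 1f5d, 2d0b, 3b1c, 582e}.
Only in 07d1's history (ahead): {} — 0.
Only in 1f5d's history (behind): {1f5d, 3b1c} — 2.

0 ahead, 2 behind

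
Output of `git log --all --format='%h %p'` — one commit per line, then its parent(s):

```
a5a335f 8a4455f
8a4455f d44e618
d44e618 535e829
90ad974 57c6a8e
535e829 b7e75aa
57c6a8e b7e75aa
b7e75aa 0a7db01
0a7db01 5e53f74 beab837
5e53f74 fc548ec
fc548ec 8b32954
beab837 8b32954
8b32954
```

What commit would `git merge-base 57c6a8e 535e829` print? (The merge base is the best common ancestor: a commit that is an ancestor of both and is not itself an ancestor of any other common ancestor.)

b7e75aa

Ancestors of 57c6a8e: {0a7db01, 57c6a8e, 5e53f74, 8b32954, b7e75aa, beab837, fc548ec}.
Ancestors of 535e829: {0a7db01, 535e829, 5e53f74, 8b32954, b7e75aa, beab837, fc548ec}.
Common ancestors: {0a7db01, 5e53f74, 8b32954, b7e75aa, beab837, fc548ec}.
Among these, b7e75aa is not an ancestor of any other common ancestor — it is the merge base.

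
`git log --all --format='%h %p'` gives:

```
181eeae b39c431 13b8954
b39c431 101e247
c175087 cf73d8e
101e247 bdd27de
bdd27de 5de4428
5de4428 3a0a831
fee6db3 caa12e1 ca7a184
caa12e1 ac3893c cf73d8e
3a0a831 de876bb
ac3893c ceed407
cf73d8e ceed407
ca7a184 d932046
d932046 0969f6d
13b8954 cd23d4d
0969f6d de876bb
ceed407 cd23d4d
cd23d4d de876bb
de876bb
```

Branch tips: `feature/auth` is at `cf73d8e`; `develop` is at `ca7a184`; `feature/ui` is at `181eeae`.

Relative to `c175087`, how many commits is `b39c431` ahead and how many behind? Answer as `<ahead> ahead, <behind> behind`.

5 ahead, 4 behind

Reachable from b39c431: {101e247, 3a0a831, 5de4428, b39c431, bdd27de, de876bb}.
Reachable from c175087: {c175087, cd23d4d, ceed407, cf73d8e, de876bb}.
Only in b39c431's history (ahead): {101e247, 3a0a831, 5de4428, b39c431, bdd27de} — 5.
Only in c175087's history (behind): {c175087, cd23d4d, ceed407, cf73d8e} — 4.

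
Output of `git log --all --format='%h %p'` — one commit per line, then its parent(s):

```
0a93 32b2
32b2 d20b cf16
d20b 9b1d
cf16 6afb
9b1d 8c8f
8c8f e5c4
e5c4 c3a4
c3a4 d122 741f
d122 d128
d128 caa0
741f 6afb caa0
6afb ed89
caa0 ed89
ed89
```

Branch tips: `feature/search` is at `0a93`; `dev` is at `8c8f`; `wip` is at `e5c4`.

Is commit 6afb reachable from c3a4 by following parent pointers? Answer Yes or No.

Ancestors of c3a4 (commits reachable by following parents): {6afb, 741f, c3a4, caa0, d122, d128, ed89}.
6afb is in that set, so it is an ancestor of c3a4.

Yes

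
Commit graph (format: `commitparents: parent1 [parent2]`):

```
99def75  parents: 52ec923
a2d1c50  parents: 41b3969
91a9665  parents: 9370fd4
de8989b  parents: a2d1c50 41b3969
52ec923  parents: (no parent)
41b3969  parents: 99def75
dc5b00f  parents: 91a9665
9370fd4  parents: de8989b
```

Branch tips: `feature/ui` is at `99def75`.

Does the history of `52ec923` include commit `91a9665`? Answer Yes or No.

Ancestors of 52ec923: {52ec923}.
91a9665 is not in that set, so it is not an ancestor of 52ec923.

No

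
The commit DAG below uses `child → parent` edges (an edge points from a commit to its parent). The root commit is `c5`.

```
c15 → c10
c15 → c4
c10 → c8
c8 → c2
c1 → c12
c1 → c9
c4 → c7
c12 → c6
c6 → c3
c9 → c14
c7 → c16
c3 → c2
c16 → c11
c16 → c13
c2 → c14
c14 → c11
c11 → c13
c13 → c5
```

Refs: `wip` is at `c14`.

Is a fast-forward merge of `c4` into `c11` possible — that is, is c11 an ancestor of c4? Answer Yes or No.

Yes

A fast-forward from c11 to c4 is possible iff c11 is an ancestor of c4.
Ancestors of c4: {c11, c13, c16, c4, c5, c7}.
c11 is among them, so fast-forward is possible.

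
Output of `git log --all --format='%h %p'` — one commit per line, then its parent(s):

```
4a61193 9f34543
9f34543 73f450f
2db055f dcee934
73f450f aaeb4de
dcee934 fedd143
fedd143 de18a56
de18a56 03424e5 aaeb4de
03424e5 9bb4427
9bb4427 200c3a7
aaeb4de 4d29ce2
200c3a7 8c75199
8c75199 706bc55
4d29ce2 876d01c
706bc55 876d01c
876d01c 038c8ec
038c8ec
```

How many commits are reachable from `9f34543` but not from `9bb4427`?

Reachable from 9f34543: {038c8ec, 4d29ce2, 73f450f, 876d01c, 9f34543, aaeb4de}.
Reachable from 9bb4427: {038c8ec, 200c3a7, 706bc55, 876d01c, 8c75199, 9bb4427}.
In 9f34543's history but not 9bb4427's: {4d29ce2, 73f450f, 9f34543, aaeb4de} — 4 commits.

4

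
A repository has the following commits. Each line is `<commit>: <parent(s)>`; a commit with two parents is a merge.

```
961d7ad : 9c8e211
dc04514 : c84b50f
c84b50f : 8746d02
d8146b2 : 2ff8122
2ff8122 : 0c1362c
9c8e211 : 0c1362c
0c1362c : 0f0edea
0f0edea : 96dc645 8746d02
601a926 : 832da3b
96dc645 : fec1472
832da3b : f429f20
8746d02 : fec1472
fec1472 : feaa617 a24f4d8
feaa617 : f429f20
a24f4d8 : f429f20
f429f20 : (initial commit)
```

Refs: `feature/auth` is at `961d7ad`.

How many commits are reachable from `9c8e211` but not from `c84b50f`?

4

Reachable from 9c8e211: {0c1362c, 0f0edea, 8746d02, 96dc645, 9c8e211, a24f4d8, f429f20, feaa617, fec1472}.
Reachable from c84b50f: {8746d02, a24f4d8, c84b50f, f429f20, feaa617, fec1472}.
In 9c8e211's history but not c84b50f's: {0c1362c, 0f0edea, 96dc645, 9c8e211} — 4 commits.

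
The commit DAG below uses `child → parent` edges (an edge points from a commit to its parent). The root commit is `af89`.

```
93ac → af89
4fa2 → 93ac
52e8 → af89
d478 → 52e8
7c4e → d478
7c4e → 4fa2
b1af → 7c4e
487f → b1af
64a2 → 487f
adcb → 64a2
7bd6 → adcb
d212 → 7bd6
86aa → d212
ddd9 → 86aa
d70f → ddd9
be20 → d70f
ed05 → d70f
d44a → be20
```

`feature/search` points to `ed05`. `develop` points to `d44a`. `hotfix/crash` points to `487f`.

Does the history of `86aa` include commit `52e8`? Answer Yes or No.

Yes

Ancestors of 86aa (commits reachable by following parents): {487f, 4fa2, 52e8, 64a2, 7bd6, 7c4e, 86aa, 93ac, adcb, af89, b1af, d212, d478}.
52e8 is in that set, so it is an ancestor of 86aa.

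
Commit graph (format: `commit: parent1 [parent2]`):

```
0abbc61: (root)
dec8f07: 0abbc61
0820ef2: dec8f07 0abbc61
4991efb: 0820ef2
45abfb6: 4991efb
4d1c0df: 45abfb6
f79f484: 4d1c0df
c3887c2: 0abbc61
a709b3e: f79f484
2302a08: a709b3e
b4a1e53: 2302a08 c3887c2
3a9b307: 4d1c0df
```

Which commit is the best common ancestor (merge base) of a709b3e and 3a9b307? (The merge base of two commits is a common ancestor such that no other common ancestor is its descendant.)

Ancestors of a709b3e: {0820ef2, 0abbc61, 45abfb6, 4991efb, 4d1c0df, a709b3e, dec8f07, f79f484}.
Ancestors of 3a9b307: {0820ef2, 0abbc61, 3a9b307, 45abfb6, 4991efb, 4d1c0df, dec8f07}.
Common ancestors: {0820ef2, 0abbc61, 45abfb6, 4991efb, 4d1c0df, dec8f07}.
Among these, 4d1c0df is not an ancestor of any other common ancestor — it is the merge base.

4d1c0df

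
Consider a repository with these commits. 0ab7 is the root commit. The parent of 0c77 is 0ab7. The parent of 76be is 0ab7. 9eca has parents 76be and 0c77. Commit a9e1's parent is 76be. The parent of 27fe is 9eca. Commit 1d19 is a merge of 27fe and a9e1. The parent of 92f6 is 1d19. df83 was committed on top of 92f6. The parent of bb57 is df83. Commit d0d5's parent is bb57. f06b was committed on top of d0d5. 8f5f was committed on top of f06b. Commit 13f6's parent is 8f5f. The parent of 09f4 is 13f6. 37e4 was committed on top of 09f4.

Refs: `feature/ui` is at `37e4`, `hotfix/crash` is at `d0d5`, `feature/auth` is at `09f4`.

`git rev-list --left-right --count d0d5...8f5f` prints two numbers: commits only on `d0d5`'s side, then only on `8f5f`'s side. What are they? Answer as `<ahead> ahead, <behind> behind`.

Reachable from d0d5: {0ab7, 0c77, 1d19, 27fe, 76be, 92f6, 9eca, a9e1, bb57, d0d5, df83}.
Reachable from 8f5f: {0ab7, 0c77, 1d19, 27fe, 76be, 8f5f, 92f6, 9eca, a9e1, bb57, d0d5, df83, f06b}.
Only in d0d5's history (ahead): {} — 0.
Only in 8f5f's history (behind): {8f5f, f06b} — 2.

0 ahead, 2 behind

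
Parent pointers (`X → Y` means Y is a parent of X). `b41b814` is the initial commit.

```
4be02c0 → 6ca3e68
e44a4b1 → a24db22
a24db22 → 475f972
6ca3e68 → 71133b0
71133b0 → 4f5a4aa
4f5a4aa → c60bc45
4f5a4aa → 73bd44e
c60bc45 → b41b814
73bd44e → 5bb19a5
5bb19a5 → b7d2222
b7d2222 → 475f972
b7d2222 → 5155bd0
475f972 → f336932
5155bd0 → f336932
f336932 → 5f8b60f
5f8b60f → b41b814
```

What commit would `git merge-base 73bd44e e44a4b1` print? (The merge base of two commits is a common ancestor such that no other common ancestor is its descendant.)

475f972

Ancestors of 73bd44e: {475f972, 5155bd0, 5bb19a5, 5f8b60f, 73bd44e, b41b814, b7d2222, f336932}.
Ancestors of e44a4b1: {475f972, 5f8b60f, a24db22, b41b814, e44a4b1, f336932}.
Common ancestors: {475f972, 5f8b60f, b41b814, f336932}.
Among these, 475f972 is not an ancestor of any other common ancestor — it is the merge base.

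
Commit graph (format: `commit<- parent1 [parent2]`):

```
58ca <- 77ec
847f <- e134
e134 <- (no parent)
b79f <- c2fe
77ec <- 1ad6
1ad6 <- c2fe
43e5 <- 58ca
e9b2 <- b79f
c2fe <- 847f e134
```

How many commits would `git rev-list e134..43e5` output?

Reachable from 43e5: {1ad6, 43e5, 58ca, 77ec, 847f, c2fe, e134}.
Reachable from e134: {e134}.
In 43e5's history but not e134's: {1ad6, 43e5, 58ca, 77ec, 847f, c2fe} — 6 commits.

6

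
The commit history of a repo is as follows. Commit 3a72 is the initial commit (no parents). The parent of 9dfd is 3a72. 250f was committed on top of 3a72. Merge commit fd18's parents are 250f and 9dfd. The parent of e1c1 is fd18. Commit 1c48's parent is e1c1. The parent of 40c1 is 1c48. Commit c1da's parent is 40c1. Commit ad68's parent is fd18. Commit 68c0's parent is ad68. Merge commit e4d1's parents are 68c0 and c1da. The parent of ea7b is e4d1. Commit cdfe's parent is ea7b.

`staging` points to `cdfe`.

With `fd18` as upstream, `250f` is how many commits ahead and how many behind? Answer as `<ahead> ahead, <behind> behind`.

0 ahead, 2 behind

Reachable from 250f: {250f, 3a72}.
Reachable from fd18: {250f, 3a72, 9dfd, fd18}.
Only in 250f's history (ahead): {} — 0.
Only in fd18's history (behind): {9dfd, fd18} — 2.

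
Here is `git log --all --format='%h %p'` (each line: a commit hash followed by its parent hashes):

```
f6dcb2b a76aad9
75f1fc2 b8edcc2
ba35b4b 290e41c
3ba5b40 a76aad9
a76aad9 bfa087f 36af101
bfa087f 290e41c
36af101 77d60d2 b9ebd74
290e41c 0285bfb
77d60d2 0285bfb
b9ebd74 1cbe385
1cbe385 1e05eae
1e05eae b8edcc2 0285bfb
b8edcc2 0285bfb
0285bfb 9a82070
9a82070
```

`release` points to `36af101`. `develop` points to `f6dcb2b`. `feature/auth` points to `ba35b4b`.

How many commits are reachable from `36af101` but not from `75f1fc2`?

5

Reachable from 36af101: {0285bfb, 1cbe385, 1e05eae, 36af101, 77d60d2, 9a82070, b8edcc2, b9ebd74}.
Reachable from 75f1fc2: {0285bfb, 75f1fc2, 9a82070, b8edcc2}.
In 36af101's history but not 75f1fc2's: {1cbe385, 1e05eae, 36af101, 77d60d2, b9ebd74} — 5 commits.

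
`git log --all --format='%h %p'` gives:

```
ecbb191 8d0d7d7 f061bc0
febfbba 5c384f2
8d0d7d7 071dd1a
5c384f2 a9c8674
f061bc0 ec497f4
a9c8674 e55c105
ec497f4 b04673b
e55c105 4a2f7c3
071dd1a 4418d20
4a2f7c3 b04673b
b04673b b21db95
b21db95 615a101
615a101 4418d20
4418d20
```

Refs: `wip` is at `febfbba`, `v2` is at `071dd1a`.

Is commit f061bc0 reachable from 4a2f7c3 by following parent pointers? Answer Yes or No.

Ancestors of 4a2f7c3: {4418d20, 4a2f7c3, 615a101, b04673b, b21db95}.
f061bc0 is not in that set, so it is not an ancestor of 4a2f7c3.

No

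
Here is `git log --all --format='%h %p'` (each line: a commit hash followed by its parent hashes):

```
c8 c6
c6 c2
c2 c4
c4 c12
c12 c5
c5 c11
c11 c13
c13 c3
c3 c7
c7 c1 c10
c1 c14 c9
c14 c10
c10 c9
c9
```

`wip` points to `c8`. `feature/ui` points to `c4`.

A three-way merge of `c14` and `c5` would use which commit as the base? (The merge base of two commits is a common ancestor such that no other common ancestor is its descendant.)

c14

Ancestors of c14: {c10, c14, c9}.
Ancestors of c5: {c1, c10, c11, c13, c14, c3, c5, c7, c9}.
Common ancestors: {c10, c14, c9}.
Among these, c14 is not an ancestor of any other common ancestor — it is the merge base.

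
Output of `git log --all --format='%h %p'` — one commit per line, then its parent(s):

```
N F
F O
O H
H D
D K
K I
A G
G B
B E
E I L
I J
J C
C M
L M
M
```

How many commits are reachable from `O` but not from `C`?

Reachable from O: {C, D, H, I, J, K, M, O}.
Reachable from C: {C, M}.
In O's history but not C's: {D, H, I, J, K, O} — 6 commits.

6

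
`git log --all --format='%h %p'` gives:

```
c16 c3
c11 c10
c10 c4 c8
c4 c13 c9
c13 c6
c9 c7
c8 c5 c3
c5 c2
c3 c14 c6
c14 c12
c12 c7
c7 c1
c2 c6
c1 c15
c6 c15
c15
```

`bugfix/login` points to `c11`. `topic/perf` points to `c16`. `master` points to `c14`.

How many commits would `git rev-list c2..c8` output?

7

Reachable from c8: {c1, c12, c14, c15, c2, c3, c5, c6, c7, c8}.
Reachable from c2: {c15, c2, c6}.
In c8's history but not c2's: {c1, c12, c14, c3, c5, c7, c8} — 7 commits.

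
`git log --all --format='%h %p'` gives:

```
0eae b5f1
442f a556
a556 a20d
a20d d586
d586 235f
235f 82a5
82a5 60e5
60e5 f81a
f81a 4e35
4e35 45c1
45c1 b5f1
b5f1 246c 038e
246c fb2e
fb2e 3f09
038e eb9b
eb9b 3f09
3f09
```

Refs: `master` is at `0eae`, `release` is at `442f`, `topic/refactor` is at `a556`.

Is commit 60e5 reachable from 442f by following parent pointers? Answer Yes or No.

Ancestors of 442f (commits reachable by following parents): {038e, 235f, 246c, 3f09, 442f, 45c1, 4e35, 60e5, 82a5, a20d, a556, b5f1, d586, eb9b, f81a, fb2e}.
60e5 is in that set, so it is an ancestor of 442f.

Yes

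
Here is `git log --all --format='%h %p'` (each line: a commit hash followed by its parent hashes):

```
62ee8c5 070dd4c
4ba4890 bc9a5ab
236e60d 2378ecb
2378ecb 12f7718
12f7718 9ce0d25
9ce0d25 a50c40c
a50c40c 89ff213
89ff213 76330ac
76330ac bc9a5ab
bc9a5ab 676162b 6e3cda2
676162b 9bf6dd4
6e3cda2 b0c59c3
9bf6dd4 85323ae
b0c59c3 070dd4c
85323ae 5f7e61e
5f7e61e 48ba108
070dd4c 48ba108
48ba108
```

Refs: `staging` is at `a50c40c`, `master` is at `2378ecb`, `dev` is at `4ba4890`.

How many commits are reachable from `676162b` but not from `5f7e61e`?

Reachable from 676162b: {48ba108, 5f7e61e, 676162b, 85323ae, 9bf6dd4}.
Reachable from 5f7e61e: {48ba108, 5f7e61e}.
In 676162b's history but not 5f7e61e's: {676162b, 85323ae, 9bf6dd4} — 3 commits.

3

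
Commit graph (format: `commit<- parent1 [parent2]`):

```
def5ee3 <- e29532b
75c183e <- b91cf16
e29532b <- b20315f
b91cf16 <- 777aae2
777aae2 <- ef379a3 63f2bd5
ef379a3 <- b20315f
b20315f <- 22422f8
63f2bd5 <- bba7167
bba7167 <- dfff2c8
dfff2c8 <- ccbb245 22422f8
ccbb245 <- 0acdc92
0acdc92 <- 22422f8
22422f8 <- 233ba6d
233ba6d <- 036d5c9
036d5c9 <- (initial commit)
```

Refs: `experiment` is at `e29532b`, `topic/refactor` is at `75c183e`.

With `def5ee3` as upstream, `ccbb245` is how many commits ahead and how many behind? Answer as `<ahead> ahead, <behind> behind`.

2 ahead, 3 behind

Reachable from ccbb245: {036d5c9, 0acdc92, 22422f8, 233ba6d, ccbb245}.
Reachable from def5ee3: {036d5c9, 22422f8, 233ba6d, b20315f, def5ee3, e29532b}.
Only in ccbb245's history (ahead): {0acdc92, ccbb245} — 2.
Only in def5ee3's history (behind): {b20315f, def5ee3, e29532b} — 3.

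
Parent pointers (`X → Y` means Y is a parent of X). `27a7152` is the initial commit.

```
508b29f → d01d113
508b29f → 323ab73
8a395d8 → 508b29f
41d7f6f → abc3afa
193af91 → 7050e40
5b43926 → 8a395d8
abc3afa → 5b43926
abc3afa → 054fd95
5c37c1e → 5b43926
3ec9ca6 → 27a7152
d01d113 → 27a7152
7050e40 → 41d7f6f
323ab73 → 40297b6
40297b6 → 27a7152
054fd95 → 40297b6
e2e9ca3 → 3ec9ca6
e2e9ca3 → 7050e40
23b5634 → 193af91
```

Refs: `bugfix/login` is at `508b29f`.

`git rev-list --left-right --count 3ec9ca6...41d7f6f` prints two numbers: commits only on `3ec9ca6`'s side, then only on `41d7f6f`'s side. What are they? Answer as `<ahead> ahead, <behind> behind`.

Reachable from 3ec9ca6: {27a7152, 3ec9ca6}.
Reachable from 41d7f6f: {054fd95, 27a7152, 323ab73, 40297b6, 41d7f6f, 508b29f, 5b43926, 8a395d8, abc3afa, d01d113}.
Only in 3ec9ca6's history (ahead): {3ec9ca6} — 1.
Only in 41d7f6f's history (behind): {054fd95, 323ab73, 40297b6, 41d7f6f, 508b29f, 5b43926, 8a395d8, abc3afa, d01d113} — 9.

1 ahead, 9 behind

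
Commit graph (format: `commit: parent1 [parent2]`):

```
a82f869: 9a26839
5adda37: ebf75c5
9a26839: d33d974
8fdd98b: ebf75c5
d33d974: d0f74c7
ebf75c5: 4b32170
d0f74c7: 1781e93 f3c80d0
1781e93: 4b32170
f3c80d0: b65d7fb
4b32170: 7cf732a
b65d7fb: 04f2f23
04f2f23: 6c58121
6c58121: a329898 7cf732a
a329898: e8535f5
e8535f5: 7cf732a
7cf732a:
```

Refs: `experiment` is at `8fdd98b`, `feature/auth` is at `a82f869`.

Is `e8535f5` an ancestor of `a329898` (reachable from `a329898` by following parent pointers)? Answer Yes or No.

Yes

Ancestors of a329898 (commits reachable by following parents): {7cf732a, a329898, e8535f5}.
e8535f5 is in that set, so it is an ancestor of a329898.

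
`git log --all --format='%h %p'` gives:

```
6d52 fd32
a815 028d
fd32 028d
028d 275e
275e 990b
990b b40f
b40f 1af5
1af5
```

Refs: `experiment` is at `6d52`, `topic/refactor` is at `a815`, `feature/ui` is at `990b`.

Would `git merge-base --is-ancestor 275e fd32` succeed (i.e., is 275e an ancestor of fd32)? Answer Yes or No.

Ancestors of fd32 (commits reachable by following parents): {028d, 1af5, 275e, 990b, b40f, fd32}.
275e is in that set, so it is an ancestor of fd32.

Yes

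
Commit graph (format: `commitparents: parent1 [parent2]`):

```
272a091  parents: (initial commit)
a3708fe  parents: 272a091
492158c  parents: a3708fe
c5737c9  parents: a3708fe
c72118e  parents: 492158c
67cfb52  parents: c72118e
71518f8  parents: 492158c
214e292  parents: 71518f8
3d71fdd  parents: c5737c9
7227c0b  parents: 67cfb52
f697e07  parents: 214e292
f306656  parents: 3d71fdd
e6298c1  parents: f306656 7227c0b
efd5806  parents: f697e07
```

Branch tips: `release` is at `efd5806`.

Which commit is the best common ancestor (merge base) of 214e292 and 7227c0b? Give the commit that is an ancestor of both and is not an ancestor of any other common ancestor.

492158c

Ancestors of 214e292: {214e292, 272a091, 492158c, 71518f8, a3708fe}.
Ancestors of 7227c0b: {272a091, 492158c, 67cfb52, 7227c0b, a3708fe, c72118e}.
Common ancestors: {272a091, 492158c, a3708fe}.
Among these, 492158c is not an ancestor of any other common ancestor — it is the merge base.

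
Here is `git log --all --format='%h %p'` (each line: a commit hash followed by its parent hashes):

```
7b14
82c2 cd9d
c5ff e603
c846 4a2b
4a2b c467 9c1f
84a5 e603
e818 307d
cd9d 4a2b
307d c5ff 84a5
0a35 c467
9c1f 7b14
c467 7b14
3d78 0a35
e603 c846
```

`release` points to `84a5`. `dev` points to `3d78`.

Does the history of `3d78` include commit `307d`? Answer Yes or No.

Ancestors of 3d78: {0a35, 3d78, 7b14, c467}.
307d is not in that set, so it is not an ancestor of 3d78.

No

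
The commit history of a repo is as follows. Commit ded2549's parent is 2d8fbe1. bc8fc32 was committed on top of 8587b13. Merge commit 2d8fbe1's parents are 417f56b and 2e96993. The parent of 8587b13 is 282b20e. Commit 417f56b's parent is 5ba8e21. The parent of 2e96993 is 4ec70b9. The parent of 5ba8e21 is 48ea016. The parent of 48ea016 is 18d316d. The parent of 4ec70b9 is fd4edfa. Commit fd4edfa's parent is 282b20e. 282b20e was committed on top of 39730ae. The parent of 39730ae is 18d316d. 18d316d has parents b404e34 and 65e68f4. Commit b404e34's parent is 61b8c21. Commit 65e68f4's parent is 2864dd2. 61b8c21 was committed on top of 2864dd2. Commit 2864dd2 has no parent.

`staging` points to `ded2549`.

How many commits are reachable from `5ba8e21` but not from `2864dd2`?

6

Reachable from 5ba8e21: {18d316d, 2864dd2, 48ea016, 5ba8e21, 61b8c21, 65e68f4, b404e34}.
Reachable from 2864dd2: {2864dd2}.
In 5ba8e21's history but not 2864dd2's: {18d316d, 48ea016, 5ba8e21, 61b8c21, 65e68f4, b404e34} — 6 commits.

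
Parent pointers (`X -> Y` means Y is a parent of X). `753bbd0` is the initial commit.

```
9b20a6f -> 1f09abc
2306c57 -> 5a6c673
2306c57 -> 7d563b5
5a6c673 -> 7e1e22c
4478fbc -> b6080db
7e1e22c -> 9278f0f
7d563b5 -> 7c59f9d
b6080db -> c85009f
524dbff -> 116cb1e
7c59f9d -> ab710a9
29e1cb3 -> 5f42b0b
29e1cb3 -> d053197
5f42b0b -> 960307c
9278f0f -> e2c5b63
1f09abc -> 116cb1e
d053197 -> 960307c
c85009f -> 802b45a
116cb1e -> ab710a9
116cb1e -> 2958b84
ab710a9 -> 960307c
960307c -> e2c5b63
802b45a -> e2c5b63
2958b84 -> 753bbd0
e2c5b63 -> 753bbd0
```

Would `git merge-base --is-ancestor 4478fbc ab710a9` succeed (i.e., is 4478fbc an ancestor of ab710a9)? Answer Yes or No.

Ancestors of ab710a9: {753bbd0, 960307c, ab710a9, e2c5b63}.
4478fbc is not in that set, so it is not an ancestor of ab710a9.

No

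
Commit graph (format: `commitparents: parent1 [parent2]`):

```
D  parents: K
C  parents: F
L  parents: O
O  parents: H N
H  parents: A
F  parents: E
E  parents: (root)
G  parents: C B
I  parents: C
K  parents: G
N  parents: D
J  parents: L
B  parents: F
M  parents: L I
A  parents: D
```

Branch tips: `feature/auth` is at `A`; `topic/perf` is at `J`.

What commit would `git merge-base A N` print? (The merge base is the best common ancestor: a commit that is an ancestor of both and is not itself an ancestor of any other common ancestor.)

Ancestors of A: {A, B, C, D, E, F, G, K}.
Ancestors of N: {B, C, D, E, F, G, K, N}.
Common ancestors: {B, C, D, E, F, G, K}.
Among these, D is not an ancestor of any other common ancestor — it is the merge base.

D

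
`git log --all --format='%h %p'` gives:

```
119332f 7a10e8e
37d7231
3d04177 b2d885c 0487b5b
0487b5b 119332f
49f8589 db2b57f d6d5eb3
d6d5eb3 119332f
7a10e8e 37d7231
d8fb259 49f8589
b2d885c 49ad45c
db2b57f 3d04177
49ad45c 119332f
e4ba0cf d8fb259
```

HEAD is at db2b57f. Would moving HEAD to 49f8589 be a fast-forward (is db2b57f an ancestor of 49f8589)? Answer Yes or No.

Yes

A fast-forward from db2b57f to 49f8589 is possible iff db2b57f is an ancestor of 49f8589.
Ancestors of 49f8589: {0487b5b, 119332f, 37d7231, 3d04177, 49ad45c, 49f8589, 7a10e8e, b2d885c, d6d5eb3, db2b57f}.
db2b57f is among them, so fast-forward is possible.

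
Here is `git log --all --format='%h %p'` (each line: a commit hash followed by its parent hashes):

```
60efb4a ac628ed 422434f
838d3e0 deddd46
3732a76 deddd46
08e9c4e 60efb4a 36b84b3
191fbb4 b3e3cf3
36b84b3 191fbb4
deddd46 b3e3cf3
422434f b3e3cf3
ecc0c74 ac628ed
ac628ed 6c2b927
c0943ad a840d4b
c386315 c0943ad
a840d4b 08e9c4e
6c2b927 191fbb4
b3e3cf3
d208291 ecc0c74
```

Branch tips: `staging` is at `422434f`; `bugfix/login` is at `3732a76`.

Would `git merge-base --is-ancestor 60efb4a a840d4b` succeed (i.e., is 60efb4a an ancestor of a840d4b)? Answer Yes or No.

Yes

Ancestors of a840d4b (commits reachable by following parents): {08e9c4e, 191fbb4, 36b84b3, 422434f, 60efb4a, 6c2b927, a840d4b, ac628ed, b3e3cf3}.
60efb4a is in that set, so it is an ancestor of a840d4b.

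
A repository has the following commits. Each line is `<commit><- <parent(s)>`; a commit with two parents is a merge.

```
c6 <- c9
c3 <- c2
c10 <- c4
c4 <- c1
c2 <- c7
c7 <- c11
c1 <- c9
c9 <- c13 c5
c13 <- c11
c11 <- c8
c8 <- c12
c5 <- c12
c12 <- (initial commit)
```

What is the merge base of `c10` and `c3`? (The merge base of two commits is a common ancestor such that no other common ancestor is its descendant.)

c11

Ancestors of c10: {c1, c10, c11, c12, c13, c4, c5, c8, c9}.
Ancestors of c3: {c11, c12, c2, c3, c7, c8}.
Common ancestors: {c11, c12, c8}.
Among these, c11 is not an ancestor of any other common ancestor — it is the merge base.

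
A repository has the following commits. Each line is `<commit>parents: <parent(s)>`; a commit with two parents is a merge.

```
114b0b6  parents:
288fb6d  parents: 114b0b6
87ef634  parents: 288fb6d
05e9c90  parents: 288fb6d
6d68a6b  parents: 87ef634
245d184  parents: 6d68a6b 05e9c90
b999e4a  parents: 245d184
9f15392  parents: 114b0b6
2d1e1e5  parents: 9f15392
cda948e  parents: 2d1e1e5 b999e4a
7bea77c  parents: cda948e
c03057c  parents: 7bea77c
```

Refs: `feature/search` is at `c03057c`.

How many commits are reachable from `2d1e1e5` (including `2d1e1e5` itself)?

3

Walking parent pointers from 2d1e1e5: reachable set = {114b0b6, 2d1e1e5, 9f15392}.
That is 3 commits.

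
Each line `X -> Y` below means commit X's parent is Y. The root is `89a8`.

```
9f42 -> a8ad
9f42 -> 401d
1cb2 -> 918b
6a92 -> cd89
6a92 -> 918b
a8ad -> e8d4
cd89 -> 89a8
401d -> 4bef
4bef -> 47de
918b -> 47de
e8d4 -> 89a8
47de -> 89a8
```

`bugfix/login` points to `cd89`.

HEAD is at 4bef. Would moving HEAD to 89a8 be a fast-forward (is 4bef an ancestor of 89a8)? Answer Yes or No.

No

A fast-forward from 4bef to 89a8 is possible iff 4bef is an ancestor of 89a8.
Ancestors of 89a8: {89a8}.
4bef is not among them, so fast-forward is not possible.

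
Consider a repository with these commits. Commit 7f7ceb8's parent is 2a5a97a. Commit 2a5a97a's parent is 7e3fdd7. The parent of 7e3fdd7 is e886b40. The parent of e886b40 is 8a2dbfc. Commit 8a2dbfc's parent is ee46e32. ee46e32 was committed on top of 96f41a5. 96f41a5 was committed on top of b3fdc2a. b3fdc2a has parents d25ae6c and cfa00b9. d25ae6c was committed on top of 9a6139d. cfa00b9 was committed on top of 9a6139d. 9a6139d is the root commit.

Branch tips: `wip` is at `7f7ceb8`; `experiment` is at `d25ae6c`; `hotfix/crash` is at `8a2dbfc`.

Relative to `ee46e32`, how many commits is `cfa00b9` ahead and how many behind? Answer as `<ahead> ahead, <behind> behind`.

Reachable from cfa00b9: {9a6139d, cfa00b9}.
Reachable from ee46e32: {96f41a5, 9a6139d, b3fdc2a, cfa00b9, d25ae6c, ee46e32}.
Only in cfa00b9's history (ahead): {} — 0.
Only in ee46e32's history (behind): {96f41a5, b3fdc2a, d25ae6c, ee46e32} — 4.

0 ahead, 4 behind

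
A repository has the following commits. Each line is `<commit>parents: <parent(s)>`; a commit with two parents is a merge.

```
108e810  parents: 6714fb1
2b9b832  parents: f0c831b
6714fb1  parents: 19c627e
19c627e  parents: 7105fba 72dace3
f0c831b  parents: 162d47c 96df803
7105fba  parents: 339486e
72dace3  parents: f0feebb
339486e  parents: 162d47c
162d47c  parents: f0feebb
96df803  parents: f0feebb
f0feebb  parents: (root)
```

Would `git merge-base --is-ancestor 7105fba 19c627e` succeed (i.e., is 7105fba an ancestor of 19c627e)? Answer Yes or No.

Yes

Ancestors of 19c627e (commits reachable by following parents): {162d47c, 19c627e, 339486e, 7105fba, 72dace3, f0feebb}.
7105fba is in that set, so it is an ancestor of 19c627e.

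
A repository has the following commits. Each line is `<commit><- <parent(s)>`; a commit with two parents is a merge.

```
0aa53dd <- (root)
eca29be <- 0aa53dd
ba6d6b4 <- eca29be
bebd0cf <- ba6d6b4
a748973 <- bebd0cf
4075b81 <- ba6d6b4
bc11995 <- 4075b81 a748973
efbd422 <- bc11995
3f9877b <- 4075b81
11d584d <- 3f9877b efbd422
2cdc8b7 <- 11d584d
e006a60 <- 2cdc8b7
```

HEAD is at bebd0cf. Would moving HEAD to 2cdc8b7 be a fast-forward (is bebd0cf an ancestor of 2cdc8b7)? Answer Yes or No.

A fast-forward from bebd0cf to 2cdc8b7 is possible iff bebd0cf is an ancestor of 2cdc8b7.
Ancestors of 2cdc8b7: {0aa53dd, 11d584d, 2cdc8b7, 3f9877b, 4075b81, a748973, ba6d6b4, bc11995, bebd0cf, eca29be, efbd422}.
bebd0cf is among them, so fast-forward is possible.

Yes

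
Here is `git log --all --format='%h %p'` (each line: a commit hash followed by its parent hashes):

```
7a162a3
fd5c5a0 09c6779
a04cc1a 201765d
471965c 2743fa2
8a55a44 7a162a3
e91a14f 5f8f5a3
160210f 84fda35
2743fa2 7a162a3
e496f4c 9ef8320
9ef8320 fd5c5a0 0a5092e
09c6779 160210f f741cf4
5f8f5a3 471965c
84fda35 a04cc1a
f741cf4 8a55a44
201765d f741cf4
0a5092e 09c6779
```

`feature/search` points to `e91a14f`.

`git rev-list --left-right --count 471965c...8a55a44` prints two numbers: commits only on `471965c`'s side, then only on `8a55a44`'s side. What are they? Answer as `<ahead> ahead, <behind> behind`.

Reachable from 471965c: {2743fa2, 471965c, 7a162a3}.
Reachable from 8a55a44: {7a162a3, 8a55a44}.
Only in 471965c's history (ahead): {2743fa2, 471965c} — 2.
Only in 8a55a44's history (behind): {8a55a44} — 1.

2 ahead, 1 behind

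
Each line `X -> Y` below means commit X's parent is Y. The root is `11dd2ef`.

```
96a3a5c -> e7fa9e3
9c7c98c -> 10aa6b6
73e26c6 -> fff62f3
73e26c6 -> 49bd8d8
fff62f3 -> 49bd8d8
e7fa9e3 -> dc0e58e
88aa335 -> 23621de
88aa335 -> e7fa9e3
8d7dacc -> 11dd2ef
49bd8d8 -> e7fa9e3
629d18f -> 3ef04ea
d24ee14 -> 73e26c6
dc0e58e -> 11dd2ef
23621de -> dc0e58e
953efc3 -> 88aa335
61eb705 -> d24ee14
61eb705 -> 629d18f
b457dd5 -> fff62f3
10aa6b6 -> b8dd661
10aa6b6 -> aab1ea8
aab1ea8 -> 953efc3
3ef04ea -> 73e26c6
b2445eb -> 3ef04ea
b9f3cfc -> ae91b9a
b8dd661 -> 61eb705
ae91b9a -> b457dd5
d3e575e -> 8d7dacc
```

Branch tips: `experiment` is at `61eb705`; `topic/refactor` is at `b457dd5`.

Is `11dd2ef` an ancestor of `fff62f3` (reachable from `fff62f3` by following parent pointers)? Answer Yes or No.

Ancestors of fff62f3 (commits reachable by following parents): {11dd2ef, 49bd8d8, dc0e58e, e7fa9e3, fff62f3}.
11dd2ef is in that set, so it is an ancestor of fff62f3.

Yes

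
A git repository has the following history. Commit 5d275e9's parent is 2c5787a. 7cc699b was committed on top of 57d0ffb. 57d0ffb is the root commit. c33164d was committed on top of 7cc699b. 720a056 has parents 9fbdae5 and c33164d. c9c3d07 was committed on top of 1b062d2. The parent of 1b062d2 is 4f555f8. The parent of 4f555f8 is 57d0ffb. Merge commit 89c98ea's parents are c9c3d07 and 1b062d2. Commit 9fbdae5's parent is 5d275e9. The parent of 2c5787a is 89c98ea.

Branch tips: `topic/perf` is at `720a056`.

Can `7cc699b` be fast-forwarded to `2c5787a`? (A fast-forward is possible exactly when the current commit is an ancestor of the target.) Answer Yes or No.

No

A fast-forward from 7cc699b to 2c5787a is possible iff 7cc699b is an ancestor of 2c5787a.
Ancestors of 2c5787a: {1b062d2, 2c5787a, 4f555f8, 57d0ffb, 89c98ea, c9c3d07}.
7cc699b is not among them, so fast-forward is not possible.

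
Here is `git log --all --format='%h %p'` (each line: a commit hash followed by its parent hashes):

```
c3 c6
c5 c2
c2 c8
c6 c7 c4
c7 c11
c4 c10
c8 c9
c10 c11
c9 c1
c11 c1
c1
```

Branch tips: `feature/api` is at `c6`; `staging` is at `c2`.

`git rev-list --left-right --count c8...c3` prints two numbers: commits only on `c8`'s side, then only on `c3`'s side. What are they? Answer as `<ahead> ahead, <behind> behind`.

Reachable from c8: {c1, c8, c9}.
Reachable from c3: {c1, c10, c11, c3, c4, c6, c7}.
Only in c8's history (ahead): {c8, c9} — 2.
Only in c3's history (behind): {c10, c11, c3, c4, c6, c7} — 6.

2 ahead, 6 behind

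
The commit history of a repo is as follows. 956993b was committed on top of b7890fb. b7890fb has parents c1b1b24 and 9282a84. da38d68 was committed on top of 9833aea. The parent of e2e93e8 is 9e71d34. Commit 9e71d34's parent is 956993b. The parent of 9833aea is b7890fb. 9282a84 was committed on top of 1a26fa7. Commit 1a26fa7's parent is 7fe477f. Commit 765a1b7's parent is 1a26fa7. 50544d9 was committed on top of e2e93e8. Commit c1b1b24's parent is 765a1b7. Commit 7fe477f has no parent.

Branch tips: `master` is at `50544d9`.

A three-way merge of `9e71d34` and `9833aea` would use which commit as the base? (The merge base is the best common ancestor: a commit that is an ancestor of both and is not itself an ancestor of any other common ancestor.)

Ancestors of 9e71d34: {1a26fa7, 765a1b7, 7fe477f, 9282a84, 956993b, 9e71d34, b7890fb, c1b1b24}.
Ancestors of 9833aea: {1a26fa7, 765a1b7, 7fe477f, 9282a84, 9833aea, b7890fb, c1b1b24}.
Common ancestors: {1a26fa7, 765a1b7, 7fe477f, 9282a84, b7890fb, c1b1b24}.
Among these, b7890fb is not an ancestor of any other common ancestor — it is the merge base.

b7890fb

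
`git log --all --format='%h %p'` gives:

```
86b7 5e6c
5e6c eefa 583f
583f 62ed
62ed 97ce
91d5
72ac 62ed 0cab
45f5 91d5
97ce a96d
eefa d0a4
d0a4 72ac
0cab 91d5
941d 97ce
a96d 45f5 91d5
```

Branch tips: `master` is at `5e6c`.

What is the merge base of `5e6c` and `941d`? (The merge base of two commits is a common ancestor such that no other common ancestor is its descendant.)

97ce

Ancestors of 5e6c: {0cab, 45f5, 583f, 5e6c, 62ed, 72ac, 91d5, 97ce, a96d, d0a4, eefa}.
Ancestors of 941d: {45f5, 91d5, 941d, 97ce, a96d}.
Common ancestors: {45f5, 91d5, 97ce, a96d}.
Among these, 97ce is not an ancestor of any other common ancestor — it is the merge base.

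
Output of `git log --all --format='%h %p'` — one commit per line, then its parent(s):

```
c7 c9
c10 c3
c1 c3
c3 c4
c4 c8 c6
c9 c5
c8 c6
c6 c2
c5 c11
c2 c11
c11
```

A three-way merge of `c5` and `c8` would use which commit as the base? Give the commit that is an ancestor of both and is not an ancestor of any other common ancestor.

c11

Ancestors of c5: {c11, c5}.
Ancestors of c8: {c11, c2, c6, c8}.
Common ancestors: {c11}.
The only common ancestor is c11, so it is the merge base.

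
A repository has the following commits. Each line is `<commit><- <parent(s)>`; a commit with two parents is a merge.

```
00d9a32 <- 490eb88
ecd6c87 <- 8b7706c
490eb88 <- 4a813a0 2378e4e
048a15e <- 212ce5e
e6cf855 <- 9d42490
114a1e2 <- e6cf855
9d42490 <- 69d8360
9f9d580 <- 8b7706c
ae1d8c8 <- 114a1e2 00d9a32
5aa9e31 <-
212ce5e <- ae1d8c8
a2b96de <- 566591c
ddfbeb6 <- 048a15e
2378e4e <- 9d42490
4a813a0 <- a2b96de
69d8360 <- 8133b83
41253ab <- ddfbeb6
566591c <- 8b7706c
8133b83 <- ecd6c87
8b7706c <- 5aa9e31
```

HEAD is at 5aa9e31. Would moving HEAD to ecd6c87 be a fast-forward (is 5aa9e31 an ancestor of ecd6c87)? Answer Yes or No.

A fast-forward from 5aa9e31 to ecd6c87 is possible iff 5aa9e31 is an ancestor of ecd6c87.
Ancestors of ecd6c87: {5aa9e31, 8b7706c, ecd6c87}.
5aa9e31 is among them, so fast-forward is possible.

Yes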